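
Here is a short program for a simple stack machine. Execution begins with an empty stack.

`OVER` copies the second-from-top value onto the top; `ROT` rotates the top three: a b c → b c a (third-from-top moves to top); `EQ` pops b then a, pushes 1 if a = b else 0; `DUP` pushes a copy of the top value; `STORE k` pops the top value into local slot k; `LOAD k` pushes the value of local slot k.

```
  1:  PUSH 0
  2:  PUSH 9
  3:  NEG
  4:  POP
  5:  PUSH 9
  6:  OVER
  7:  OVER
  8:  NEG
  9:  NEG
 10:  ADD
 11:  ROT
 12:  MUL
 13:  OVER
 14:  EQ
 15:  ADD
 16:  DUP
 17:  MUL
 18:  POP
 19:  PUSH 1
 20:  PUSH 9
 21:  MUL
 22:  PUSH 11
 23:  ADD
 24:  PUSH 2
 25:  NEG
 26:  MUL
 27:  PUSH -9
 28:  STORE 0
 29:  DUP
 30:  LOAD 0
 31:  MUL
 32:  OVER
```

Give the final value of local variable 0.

PUSH 0  -> [0]
PUSH 9  -> [0, 9]
NEG     -> [0, -9]
POP     -> [0]
PUSH 9  -> [0, 9]
OVER    -> [0, 9, 0]
OVER    -> [0, 9, 0, 9]
NEG     -> [0, 9, 0, -9]
NEG     -> [0, 9, 0, 9]
ADD     -> [0, 9, 9]
ROT     -> [9, 9, 0]
MUL     -> [9, 0]
OVER    -> [9, 0, 9]
EQ      -> [9, 0]
ADD     -> [9]
DUP     -> [9, 9]
MUL     -> [81]
POP     -> []
PUSH 1  -> [1]
PUSH 9  -> [1, 9]
MUL     -> [9]
PUSH 11 -> [9, 11]
ADD     -> [20]
PUSH 2  -> [20, 2]
NEG     -> [20, -2]
MUL     -> [-40]
PUSH -9 -> [-40, -9]
STORE 0 -> [-40]
DUP     -> [-40, -40]
LOAD 0  -> [-40, -40, -9]
MUL     -> [-40, 360]
OVER    -> [-40, 360, -40]

-9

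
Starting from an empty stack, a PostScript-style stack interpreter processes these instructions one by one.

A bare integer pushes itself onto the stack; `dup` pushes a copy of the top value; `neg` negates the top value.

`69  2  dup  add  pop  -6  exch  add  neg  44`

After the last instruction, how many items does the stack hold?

2

69   -> [69]
2    -> [69, 2]
dup  -> [69, 2, 2]
add  -> [69, 4]
pop  -> [69]
-6   -> [69, -6]
exch -> [-6, 69]
add  -> [63]
neg  -> [-63]
44   -> [-63, 44]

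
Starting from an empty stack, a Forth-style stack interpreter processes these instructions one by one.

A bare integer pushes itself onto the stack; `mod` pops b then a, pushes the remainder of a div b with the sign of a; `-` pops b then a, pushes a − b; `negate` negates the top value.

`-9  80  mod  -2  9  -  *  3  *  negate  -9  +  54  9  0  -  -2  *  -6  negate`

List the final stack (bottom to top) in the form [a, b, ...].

[-306, 54, -18, 6]

-9     → [-9]
80     → [-9, 80]
mod    → [-9]
-2     → [-9, -2]
9      → [-9, -2, 9]
-      → [-9, -11]
*      → [99]
3      → [99, 3]
*      → [297]
negate → [-297]
-9     → [-297, -9]
+      → [-306]
54     → [-306, 54]
9      → [-306, 54, 9]
0      → [-306, 54, 9, 0]
-      → [-306, 54, 9]
-2     → [-306, 54, 9, -2]
*      → [-306, 54, -18]
-6     → [-306, 54, -18, -6]
negate → [-306, 54, -18, 6]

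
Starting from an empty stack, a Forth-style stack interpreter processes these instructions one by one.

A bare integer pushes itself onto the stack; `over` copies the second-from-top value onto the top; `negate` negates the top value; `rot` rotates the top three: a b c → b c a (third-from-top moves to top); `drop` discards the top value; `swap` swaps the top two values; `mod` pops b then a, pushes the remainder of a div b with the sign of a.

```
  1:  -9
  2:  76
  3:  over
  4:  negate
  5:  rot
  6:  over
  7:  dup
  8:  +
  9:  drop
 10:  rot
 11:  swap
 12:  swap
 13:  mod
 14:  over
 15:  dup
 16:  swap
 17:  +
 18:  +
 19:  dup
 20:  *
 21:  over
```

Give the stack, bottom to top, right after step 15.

[9, -9, 9, 9]

-9     : [-9]
76     : [-9, 76]
over   : [-9, 76, -9]
negate : [-9, 76, 9]
rot    : [76, 9, -9]
over   : [76, 9, -9, 9]
dup    : [76, 9, -9, 9, 9]
+      : [76, 9, -9, 18]
drop   : [76, 9, -9]
rot    : [9, -9, 76]
swap   : [9, 76, -9]
swap   : [9, -9, 76]
mod    : [9, -9]
over   : [9, -9, 9]
dup    : [9, -9, 9, 9]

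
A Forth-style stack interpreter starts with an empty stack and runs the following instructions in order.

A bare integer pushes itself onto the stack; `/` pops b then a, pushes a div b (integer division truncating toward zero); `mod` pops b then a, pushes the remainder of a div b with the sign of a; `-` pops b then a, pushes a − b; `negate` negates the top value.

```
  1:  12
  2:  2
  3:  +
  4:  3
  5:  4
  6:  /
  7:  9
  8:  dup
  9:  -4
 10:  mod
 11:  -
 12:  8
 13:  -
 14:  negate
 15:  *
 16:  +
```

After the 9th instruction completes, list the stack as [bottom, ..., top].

12   [12]
2    [12, 2]
+    [14]
3    [14, 3]
4    [14, 3, 4]
/    [14, 0]
9    [14, 0, 9]
dup  [14, 0, 9, 9]
-4   [14, 0, 9, 9, -4]

[14, 0, 9, 9, -4]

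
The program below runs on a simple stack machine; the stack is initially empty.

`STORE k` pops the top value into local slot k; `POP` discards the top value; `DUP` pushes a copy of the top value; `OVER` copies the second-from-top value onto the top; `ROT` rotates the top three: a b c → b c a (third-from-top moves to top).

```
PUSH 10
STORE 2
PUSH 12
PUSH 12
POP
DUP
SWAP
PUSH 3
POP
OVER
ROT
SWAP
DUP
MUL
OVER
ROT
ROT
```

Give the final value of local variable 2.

10

PUSH 10  [10]
STORE 2  []
PUSH 12  [12]
PUSH 12  [12, 12]
POP      [12]
DUP      [12, 12]
SWAP     [12, 12]
PUSH 3   [12, 12, 3]
POP      [12, 12]
OVER     [12, 12, 12]
ROT      [12, 12, 12]
SWAP     [12, 12, 12]
DUP      [12, 12, 12, 12]
MUL      [12, 12, 144]
OVER     [12, 12, 144, 12]
ROT      [12, 144, 12, 12]
ROT      [12, 12, 12, 144]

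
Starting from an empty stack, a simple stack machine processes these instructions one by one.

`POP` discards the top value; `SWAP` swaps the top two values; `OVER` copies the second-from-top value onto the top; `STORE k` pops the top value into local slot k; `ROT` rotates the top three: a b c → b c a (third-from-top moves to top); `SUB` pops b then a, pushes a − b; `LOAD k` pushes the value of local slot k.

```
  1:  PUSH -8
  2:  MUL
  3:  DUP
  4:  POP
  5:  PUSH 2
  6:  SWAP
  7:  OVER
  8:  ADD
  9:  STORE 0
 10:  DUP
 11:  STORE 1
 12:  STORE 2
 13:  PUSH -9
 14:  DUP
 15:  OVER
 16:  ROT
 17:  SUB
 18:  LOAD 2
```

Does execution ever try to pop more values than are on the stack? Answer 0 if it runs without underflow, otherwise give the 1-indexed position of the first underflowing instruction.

PUSH -8  -8
MUL  — needs 2 operands, stack has 1 → underflow

2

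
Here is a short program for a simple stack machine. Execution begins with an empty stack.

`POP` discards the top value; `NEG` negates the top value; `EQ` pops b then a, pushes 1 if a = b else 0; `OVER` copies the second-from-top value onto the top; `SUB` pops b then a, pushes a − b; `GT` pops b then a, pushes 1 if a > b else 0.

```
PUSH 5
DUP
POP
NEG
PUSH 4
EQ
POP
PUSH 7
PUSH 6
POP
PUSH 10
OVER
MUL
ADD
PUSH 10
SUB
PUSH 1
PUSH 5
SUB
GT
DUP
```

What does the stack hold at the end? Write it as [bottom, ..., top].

[1, 1]

PUSH 5  : 5
DUP     : 5 5
POP     : 5
NEG     : -5
PUSH 4  : -5 4
EQ      : 0
POP     : (empty)
PUSH 7  : 7
PUSH 6  : 7 6
POP     : 7
PUSH 10 : 7 10
OVER    : 7 10 7
MUL     : 7 70
ADD     : 77
PUSH 10 : 77 10
SUB     : 67
PUSH 1  : 67 1
PUSH 5  : 67 1 5
SUB     : 67 -4
GT      : 1
DUP     : 1 1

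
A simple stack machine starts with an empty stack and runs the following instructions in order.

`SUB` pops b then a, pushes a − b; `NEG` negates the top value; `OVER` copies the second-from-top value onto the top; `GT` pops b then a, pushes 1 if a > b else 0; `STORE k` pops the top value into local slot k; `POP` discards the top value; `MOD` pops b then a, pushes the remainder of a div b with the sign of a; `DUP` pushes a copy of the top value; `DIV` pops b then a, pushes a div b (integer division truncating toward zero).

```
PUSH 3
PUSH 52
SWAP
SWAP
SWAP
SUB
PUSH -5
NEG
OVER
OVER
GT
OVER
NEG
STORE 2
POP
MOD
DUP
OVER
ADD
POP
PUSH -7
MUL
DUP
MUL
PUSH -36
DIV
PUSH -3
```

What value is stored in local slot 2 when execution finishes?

-5

PUSH 3    [3]
PUSH 52   [3, 52]
SWAP      [52, 3]
SWAP      [3, 52]
SWAP      [52, 3]
SUB       [49]
PUSH -5   [49, -5]
NEG       [49, 5]
OVER      [49, 5, 49]
OVER      [49, 5, 49, 5]
GT        [49, 5, 1]
OVER      [49, 5, 1, 5]
NEG       [49, 5, 1, -5]
STORE 2   [49, 5, 1]
POP       [49, 5]
MOD       [4]
DUP       [4, 4]
OVER      [4, 4, 4]
ADD       [4, 8]
POP       [4]
PUSH -7   [4, -7]
MUL       [-28]
DUP       [-28, -28]
MUL       [784]
PUSH -36  [784, -36]
DIV       [-21]
PUSH -3   [-21, -3]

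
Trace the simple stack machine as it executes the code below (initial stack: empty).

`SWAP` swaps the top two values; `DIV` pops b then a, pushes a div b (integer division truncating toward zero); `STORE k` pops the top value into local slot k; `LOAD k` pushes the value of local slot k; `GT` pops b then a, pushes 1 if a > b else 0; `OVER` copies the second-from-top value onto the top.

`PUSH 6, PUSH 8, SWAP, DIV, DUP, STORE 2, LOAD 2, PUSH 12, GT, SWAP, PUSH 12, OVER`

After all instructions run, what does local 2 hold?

PUSH 6   [6]
PUSH 8   [6, 8]
SWAP     [8, 6]
DIV      [1]
DUP      [1, 1]
STORE 2  [1]
LOAD 2   [1, 1]
PUSH 12  [1, 1, 12]
GT       [1, 0]
SWAP     [0, 1]
PUSH 12  [0, 1, 12]
OVER     [0, 1, 12, 1]

1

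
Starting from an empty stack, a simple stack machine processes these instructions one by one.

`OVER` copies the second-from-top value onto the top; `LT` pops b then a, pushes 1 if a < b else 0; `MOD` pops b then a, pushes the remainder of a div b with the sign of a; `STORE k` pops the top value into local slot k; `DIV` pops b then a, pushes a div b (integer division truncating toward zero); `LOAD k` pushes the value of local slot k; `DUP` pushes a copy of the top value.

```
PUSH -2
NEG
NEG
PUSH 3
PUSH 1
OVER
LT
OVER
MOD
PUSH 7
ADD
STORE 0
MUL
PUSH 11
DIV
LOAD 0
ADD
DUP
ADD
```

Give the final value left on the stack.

16

PUSH -2 -> -2
NEG     -> 2
NEG     -> -2
PUSH 3  -> -2 3
PUSH 1  -> -2 3 1
OVER    -> -2 3 1 3
LT      -> -2 3 1
OVER    -> -2 3 1 3
MOD     -> -2 3 1
PUSH 7  -> -2 3 1 7
ADD     -> -2 3 8
STORE 0 -> -2 3
MUL     -> -6
PUSH 11 -> -6 11
DIV     -> 0
LOAD 0  -> 0 8
ADD     -> 8
DUP     -> 8 8
ADD     -> 16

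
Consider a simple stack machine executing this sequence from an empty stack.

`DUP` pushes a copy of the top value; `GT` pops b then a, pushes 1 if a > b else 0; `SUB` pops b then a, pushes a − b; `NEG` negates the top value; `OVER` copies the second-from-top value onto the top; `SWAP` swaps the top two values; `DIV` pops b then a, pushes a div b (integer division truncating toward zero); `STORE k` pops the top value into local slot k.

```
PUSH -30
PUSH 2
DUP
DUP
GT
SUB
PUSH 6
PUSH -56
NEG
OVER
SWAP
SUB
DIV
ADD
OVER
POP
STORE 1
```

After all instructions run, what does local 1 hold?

2

PUSH -30 → -30
PUSH 2   → -30 2
DUP      → -30 2 2
DUP      → -30 2 2 2
GT       → -30 2 0
SUB      → -30 2
PUSH 6   → -30 2 6
PUSH -56 → -30 2 6 -56
NEG      → -30 2 6 56
OVER     → -30 2 6 56 6
SWAP     → -30 2 6 6 56
SUB      → -30 2 6 -50
DIV      → -30 2 0
ADD      → -30 2
OVER     → -30 2 -30
POP      → -30 2
STORE 1  → -30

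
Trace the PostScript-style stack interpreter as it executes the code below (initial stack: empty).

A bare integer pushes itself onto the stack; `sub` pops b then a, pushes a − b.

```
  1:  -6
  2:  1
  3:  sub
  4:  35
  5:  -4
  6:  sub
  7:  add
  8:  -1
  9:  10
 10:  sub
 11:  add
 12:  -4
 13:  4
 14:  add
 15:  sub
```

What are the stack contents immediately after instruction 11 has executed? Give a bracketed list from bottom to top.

-6   [-6]
1    [-6, 1]
sub  [-7]
35   [-7, 35]
-4   [-7, 35, -4]
sub  [-7, 39]
add  [32]
-1   [32, -1]
10   [32, -1, 10]
sub  [32, -11]
add  [21]

[21]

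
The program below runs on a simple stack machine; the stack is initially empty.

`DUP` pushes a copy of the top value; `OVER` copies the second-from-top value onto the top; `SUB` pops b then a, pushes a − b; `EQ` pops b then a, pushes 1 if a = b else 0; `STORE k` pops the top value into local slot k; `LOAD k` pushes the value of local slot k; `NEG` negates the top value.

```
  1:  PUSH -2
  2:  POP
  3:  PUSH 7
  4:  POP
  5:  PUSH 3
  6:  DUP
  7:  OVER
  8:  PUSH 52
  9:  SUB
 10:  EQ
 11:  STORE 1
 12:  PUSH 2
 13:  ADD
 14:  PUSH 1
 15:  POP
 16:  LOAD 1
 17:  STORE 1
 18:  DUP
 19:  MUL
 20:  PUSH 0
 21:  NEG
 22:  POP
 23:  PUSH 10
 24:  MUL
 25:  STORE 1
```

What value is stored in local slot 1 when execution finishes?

250

PUSH -2 : [-2]
POP     : []
PUSH 7  : [7]
POP     : []
PUSH 3  : [3]
DUP     : [3, 3]
OVER    : [3, 3, 3]
PUSH 52 : [3, 3, 3, 52]
SUB     : [3, 3, -49]
EQ      : [3, 0]
STORE 1 : [3]
PUSH 2  : [3, 2]
ADD     : [5]
PUSH 1  : [5, 1]
POP     : [5]
LOAD 1  : [5, 0]
STORE 1 : [5]
DUP     : [5, 5]
MUL     : [25]
PUSH 0  : [25, 0]
NEG     : [25, 0]
POP     : [25]
PUSH 10 : [25, 10]
MUL     : [250]
STORE 1 : []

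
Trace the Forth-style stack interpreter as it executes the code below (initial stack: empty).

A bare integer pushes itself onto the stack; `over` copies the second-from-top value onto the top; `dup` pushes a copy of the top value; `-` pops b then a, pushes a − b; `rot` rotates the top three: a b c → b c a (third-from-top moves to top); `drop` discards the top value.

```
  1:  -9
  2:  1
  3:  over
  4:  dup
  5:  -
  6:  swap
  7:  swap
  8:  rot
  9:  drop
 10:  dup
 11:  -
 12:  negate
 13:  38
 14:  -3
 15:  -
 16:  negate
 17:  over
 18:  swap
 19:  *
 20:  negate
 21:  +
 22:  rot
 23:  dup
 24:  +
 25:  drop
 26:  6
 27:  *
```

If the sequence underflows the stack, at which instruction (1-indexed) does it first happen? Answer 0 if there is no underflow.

-9      [-9]
1       [-9, 1]
over    [-9, 1, -9]
dup     [-9, 1, -9, -9]
-       [-9, 1, 0]
swap    [-9, 0, 1]
swap    [-9, 1, 0]
rot     [1, 0, -9]
drop    [1, 0]
dup     [1, 0, 0]
-       [1, 0]
negate  [1, 0]
38      [1, 0, 38]
-3      [1, 0, 38, -3]
-       [1, 0, 41]
negate  [1, 0, -41]
over    [1, 0, -41, 0]
swap    [1, 0, 0, -41]
*       [1, 0, 0]
negate  [1, 0, 0]
+       [1, 0]
rot  — needs 3 operands, stack has 2 → underflow

22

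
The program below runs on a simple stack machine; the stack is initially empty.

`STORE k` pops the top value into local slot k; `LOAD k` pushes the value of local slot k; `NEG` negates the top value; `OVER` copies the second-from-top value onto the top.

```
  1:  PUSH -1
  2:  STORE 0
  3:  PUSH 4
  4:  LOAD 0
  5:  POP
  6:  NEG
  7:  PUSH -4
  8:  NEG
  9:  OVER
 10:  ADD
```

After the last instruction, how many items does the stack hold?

PUSH -1  [-1]
STORE 0  []
PUSH 4   [4]
LOAD 0   [4, -1]
POP      [4]
NEG      [-4]
PUSH -4  [-4, -4]
NEG      [-4, 4]
OVER     [-4, 4, -4]
ADD      [-4, 0]

2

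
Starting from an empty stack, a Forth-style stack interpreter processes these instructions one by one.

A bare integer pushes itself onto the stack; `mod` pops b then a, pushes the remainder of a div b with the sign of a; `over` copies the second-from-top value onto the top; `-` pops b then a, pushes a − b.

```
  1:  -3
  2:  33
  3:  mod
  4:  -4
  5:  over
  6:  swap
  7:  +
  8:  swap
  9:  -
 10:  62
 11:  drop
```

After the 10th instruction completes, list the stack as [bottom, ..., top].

-3   -> -3
33   -> -3 33
mod  -> -3
-4   -> -3 -4
over -> -3 -4 -3
swap -> -3 -3 -4
+    -> -3 -7
swap -> -7 -3
-    -> -4
62   -> -4 62

[-4, 62]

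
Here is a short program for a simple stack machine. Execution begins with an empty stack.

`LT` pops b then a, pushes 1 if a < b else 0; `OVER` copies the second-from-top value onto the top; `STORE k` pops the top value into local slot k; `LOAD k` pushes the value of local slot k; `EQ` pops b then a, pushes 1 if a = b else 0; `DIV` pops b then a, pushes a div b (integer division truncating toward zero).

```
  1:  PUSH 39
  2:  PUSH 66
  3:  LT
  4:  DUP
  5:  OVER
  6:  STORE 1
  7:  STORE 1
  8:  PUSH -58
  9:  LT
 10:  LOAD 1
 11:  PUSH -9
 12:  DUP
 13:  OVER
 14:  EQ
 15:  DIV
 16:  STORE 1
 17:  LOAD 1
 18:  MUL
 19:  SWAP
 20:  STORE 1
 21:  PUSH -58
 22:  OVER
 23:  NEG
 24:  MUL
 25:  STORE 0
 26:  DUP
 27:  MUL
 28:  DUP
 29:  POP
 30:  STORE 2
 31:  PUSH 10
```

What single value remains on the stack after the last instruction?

PUSH 39   39
PUSH 66   39 66
LT        1
DUP       1 1
OVER      1 1 1
STORE 1   1 1
STORE 1   1
PUSH -58  1 -58
LT        0
LOAD 1    0 1
PUSH -9   0 1 -9
DUP       0 1 -9 -9
OVER      0 1 -9 -9 -9
EQ        0 1 -9 1
DIV       0 1 -9
STORE 1   0 1
LOAD 1    0 1 -9
MUL       0 -9
SWAP      -9 0
STORE 1   -9
PUSH -58  -9 -58
OVER      -9 -58 -9
NEG       -9 -58 9
MUL       -9 -522
STORE 0   -9
DUP       -9 -9
MUL       81
DUP       81 81
POP       81
STORE 2   (empty)
PUSH 10   10

10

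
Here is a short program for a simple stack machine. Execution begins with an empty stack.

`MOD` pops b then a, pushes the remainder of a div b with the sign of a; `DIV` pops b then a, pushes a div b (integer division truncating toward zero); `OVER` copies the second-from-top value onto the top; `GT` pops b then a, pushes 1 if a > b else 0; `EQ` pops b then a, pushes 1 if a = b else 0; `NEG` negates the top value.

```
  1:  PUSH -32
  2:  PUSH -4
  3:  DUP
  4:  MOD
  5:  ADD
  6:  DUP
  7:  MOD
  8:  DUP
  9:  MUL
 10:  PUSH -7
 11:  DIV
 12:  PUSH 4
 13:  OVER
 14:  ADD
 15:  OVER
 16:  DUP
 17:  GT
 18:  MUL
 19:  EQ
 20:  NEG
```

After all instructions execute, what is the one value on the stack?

PUSH -32 : [-32]
PUSH -4  : [-32, -4]
DUP      : [-32, -4, -4]
MOD      : [-32, 0]
ADD      : [-32]
DUP      : [-32, -32]
MOD      : [0]
DUP      : [0, 0]
MUL      : [0]
PUSH -7  : [0, -7]
DIV      : [0]
PUSH 4   : [0, 4]
OVER     : [0, 4, 0]
ADD      : [0, 4]
OVER     : [0, 4, 0]
DUP      : [0, 4, 0, 0]
GT       : [0, 4, 0]
MUL      : [0, 0]
EQ       : [1]
NEG      : [-1]

-1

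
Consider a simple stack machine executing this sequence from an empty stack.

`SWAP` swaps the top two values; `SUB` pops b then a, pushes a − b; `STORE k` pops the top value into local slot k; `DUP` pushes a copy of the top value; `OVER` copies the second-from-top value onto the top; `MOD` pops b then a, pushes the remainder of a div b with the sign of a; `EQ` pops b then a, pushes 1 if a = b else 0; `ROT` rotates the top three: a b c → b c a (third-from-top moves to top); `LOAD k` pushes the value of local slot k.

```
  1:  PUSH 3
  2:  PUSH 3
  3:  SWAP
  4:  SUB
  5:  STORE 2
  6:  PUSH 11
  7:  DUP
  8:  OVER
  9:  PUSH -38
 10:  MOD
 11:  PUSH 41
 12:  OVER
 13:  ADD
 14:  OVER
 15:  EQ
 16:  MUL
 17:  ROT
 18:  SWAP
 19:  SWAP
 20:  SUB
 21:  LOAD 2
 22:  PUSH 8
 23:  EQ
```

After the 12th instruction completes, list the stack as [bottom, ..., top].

PUSH 3   -> [3]
PUSH 3   -> [3, 3]
SWAP     -> [3, 3]
SUB      -> [0]
STORE 2  -> []
PUSH 11  -> [11]
DUP      -> [11, 11]
OVER     -> [11, 11, 11]
PUSH -38 -> [11, 11, 11, -38]
MOD      -> [11, 11, 11]
PUSH 41  -> [11, 11, 11, 41]
OVER     -> [11, 11, 11, 41, 11]

[11, 11, 11, 41, 11]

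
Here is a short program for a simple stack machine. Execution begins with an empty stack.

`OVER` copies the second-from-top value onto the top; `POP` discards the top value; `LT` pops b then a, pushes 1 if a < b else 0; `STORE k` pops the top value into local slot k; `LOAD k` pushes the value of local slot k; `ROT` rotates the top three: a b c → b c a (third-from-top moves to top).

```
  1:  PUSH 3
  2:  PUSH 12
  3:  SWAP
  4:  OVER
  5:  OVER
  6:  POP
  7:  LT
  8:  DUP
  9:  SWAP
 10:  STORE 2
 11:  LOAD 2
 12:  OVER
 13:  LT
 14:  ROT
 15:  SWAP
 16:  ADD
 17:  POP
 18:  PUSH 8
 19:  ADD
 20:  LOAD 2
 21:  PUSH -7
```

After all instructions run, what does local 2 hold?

PUSH 3   3
PUSH 12  3 12
SWAP     12 3
OVER     12 3 12
OVER     12 3 12 3
POP      12 3 12
LT       12 1
DUP      12 1 1
SWAP     12 1 1
STORE 2  12 1
LOAD 2   12 1 1
OVER     12 1 1 1
LT       12 1 0
ROT      1 0 12
SWAP     1 12 0
ADD      1 12
POP      1
PUSH 8   1 8
ADD      9
LOAD 2   9 1
PUSH -7  9 1 -7

1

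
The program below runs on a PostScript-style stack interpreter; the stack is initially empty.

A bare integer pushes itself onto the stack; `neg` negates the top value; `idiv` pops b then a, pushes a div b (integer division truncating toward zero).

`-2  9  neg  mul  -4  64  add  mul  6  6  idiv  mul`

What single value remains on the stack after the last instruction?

-2    [-2]
9     [-2, 9]
neg   [-2, -9]
mul   [18]
-4    [18, -4]
64    [18, -4, 64]
add   [18, 60]
mul   [1080]
6     [1080, 6]
6     [1080, 6, 6]
idiv  [1080, 1]
mul   [1080]

1080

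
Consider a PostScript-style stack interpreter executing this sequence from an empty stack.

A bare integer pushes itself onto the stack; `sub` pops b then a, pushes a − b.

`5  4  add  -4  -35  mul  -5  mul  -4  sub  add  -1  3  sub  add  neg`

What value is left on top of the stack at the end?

691

5   -> [5]
4   -> [5, 4]
add -> [9]
-4  -> [9, -4]
-35 -> [9, -4, -35]
mul -> [9, 140]
-5  -> [9, 140, -5]
mul -> [9, -700]
-4  -> [9, -700, -4]
sub -> [9, -696]
add -> [-687]
-1  -> [-687, -1]
3   -> [-687, -1, 3]
sub -> [-687, -4]
add -> [-691]
neg -> [691]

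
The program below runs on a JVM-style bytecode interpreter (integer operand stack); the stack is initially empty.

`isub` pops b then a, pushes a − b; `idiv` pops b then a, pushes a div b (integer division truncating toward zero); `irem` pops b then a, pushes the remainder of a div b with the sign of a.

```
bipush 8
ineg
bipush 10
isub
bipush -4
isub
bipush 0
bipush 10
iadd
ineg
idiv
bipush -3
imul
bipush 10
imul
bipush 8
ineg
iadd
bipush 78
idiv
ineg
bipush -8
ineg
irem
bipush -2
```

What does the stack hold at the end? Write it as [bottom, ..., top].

[0, -2]

bipush 8  -> 8
ineg      -> -8
bipush 10 -> -8 10
isub      -> -18
bipush -4 -> -18 -4
isub      -> -14
bipush 0  -> -14 0
bipush 10 -> -14 0 10
iadd      -> -14 10
ineg      -> -14 -10
idiv      -> 1
bipush -3 -> 1 -3
imul      -> -3
bipush 10 -> -3 10
imul      -> -30
bipush 8  -> -30 8
ineg      -> -30 -8
iadd      -> -38
bipush 78 -> -38 78
idiv      -> 0
ineg      -> 0
bipush -8 -> 0 -8
ineg      -> 0 8
irem      -> 0
bipush -2 -> 0 -2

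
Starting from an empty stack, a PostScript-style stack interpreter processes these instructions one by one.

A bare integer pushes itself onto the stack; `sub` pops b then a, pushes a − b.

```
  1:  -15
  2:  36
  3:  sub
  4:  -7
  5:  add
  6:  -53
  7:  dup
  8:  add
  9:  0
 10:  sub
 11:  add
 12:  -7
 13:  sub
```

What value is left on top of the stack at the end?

-15 : -15
36  : -15 36
sub : -51
-7  : -51 -7
add : -58
-53 : -58 -53
dup : -58 -53 -53
add : -58 -106
0   : -58 -106 0
sub : -58 -106
add : -164
-7  : -164 -7
sub : -157

-157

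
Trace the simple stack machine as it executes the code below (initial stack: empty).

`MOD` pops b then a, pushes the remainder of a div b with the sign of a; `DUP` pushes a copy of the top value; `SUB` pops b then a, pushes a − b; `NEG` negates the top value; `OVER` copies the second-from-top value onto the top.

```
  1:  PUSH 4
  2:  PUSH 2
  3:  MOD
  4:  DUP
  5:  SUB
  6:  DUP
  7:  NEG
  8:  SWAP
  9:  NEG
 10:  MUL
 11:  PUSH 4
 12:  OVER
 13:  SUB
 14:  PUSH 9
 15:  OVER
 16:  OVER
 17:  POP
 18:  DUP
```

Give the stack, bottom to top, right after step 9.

[0, 0]

PUSH 4 : [4]
PUSH 2 : [4, 2]
MOD    : [0]
DUP    : [0, 0]
SUB    : [0]
DUP    : [0, 0]
NEG    : [0, 0]
SWAP   : [0, 0]
NEG    : [0, 0]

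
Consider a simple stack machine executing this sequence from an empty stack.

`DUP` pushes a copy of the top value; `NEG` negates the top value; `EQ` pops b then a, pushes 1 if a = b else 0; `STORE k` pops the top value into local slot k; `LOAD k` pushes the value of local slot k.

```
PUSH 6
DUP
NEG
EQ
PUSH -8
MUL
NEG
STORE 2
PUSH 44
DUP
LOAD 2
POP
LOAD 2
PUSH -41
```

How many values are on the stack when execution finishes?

4

PUSH 6    [6]
DUP       [6, 6]
NEG       [6, -6]
EQ        [0]
PUSH -8   [0, -8]
MUL       [0]
NEG       [0]
STORE 2   []
PUSH 44   [44]
DUP       [44, 44]
LOAD 2    [44, 44, 0]
POP       [44, 44]
LOAD 2    [44, 44, 0]
PUSH -41  [44, 44, 0, -41]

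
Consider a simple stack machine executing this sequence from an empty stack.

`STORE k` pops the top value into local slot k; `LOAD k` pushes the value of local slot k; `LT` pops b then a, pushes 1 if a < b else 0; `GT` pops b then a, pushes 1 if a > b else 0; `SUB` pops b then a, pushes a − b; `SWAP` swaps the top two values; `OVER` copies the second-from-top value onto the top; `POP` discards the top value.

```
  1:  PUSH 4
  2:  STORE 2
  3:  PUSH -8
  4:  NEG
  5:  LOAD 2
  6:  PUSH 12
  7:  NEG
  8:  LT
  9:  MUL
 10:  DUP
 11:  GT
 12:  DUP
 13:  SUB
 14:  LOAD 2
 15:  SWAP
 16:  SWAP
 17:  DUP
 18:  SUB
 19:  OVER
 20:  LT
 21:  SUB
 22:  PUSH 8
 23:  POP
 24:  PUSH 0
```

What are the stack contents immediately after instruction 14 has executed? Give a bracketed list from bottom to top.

PUSH 4  -> [4]
STORE 2 -> []
PUSH -8 -> [-8]
NEG     -> [8]
LOAD 2  -> [8, 4]
PUSH 12 -> [8, 4, 12]
NEG     -> [8, 4, -12]
LT      -> [8, 0]
MUL     -> [0]
DUP     -> [0, 0]
GT      -> [0]
DUP     -> [0, 0]
SUB     -> [0]
LOAD 2  -> [0, 4]

[0, 4]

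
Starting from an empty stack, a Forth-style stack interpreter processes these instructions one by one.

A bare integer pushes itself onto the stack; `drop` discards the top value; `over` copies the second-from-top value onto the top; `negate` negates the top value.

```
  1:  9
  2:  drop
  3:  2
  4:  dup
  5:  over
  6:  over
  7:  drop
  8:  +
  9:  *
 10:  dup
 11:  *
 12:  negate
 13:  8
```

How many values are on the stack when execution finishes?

2

9      : 9
drop   : (empty)
2      : 2
dup    : 2 2
over   : 2 2 2
over   : 2 2 2 2
drop   : 2 2 2
+      : 2 4
*      : 8
dup    : 8 8
*      : 64
negate : -64
8      : -64 8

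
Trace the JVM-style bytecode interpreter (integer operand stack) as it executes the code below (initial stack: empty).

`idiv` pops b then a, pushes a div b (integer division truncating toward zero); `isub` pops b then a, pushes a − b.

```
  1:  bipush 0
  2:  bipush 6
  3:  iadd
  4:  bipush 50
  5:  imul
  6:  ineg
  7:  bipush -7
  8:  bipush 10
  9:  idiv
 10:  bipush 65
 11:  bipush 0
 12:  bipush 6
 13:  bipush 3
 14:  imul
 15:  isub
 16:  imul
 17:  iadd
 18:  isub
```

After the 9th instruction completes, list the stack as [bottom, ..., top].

[-300, 0]

bipush 0  → [0]
bipush 6  → [0, 6]
iadd      → [6]
bipush 50 → [6, 50]
imul      → [300]
ineg      → [-300]
bipush -7 → [-300, -7]
bipush 10 → [-300, -7, 10]
idiv      → [-300, 0]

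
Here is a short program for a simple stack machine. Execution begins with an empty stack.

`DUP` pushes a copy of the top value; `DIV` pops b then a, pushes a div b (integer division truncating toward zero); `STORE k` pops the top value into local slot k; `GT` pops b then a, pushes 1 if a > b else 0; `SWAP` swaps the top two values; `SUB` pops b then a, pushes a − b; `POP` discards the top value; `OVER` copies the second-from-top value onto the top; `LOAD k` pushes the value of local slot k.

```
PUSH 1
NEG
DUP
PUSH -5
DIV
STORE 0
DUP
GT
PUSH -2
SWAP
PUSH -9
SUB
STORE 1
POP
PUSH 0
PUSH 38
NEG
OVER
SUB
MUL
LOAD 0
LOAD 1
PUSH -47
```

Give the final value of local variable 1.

PUSH 1    1
NEG       -1
DUP       -1 -1
PUSH -5   -1 -1 -5
DIV       -1 0
STORE 0   -1
DUP       -1 -1
GT        0
PUSH -2   0 -2
SWAP      -2 0
PUSH -9   -2 0 -9
SUB       -2 9
STORE 1   -2
POP       (empty)
PUSH 0    0
PUSH 38   0 38
NEG       0 -38
OVER      0 -38 0
SUB       0 -38
MUL       0
LOAD 0    0 0
LOAD 1    0 0 9
PUSH -47  0 0 9 -47

9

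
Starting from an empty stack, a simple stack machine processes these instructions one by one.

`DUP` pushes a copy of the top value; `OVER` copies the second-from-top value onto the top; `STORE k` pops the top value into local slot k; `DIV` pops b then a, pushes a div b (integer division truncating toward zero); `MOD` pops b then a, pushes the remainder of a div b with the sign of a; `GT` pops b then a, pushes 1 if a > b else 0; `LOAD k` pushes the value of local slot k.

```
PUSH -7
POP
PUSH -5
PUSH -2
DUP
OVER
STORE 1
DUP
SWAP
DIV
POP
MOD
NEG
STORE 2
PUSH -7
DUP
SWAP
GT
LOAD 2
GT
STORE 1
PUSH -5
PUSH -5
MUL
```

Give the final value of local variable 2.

1

PUSH -7 -> [-7]
POP     -> []
PUSH -5 -> [-5]
PUSH -2 -> [-5, -2]
DUP     -> [-5, -2, -2]
OVER    -> [-5, -2, -2, -2]
STORE 1 -> [-5, -2, -2]
DUP     -> [-5, -2, -2, -2]
SWAP    -> [-5, -2, -2, -2]
DIV     -> [-5, -2, 1]
POP     -> [-5, -2]
MOD     -> [-1]
NEG     -> [1]
STORE 2 -> []
PUSH -7 -> [-7]
DUP     -> [-7, -7]
SWAP    -> [-7, -7]
GT      -> [0]
LOAD 2  -> [0, 1]
GT      -> [0]
STORE 1 -> []
PUSH -5 -> [-5]
PUSH -5 -> [-5, -5]
MUL     -> [25]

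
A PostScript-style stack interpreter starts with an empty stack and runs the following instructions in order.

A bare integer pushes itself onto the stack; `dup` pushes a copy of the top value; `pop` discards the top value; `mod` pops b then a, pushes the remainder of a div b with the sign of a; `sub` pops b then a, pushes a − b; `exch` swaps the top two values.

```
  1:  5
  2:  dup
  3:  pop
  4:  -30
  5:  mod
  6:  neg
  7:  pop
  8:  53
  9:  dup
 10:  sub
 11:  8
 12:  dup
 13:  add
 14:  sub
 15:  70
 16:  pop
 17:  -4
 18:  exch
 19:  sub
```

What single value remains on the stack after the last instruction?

12

5     [5]
dup   [5, 5]
pop   [5]
-30   [5, -30]
mod   [5]
neg   [-5]
pop   []
53    [53]
dup   [53, 53]
sub   [0]
8     [0, 8]
dup   [0, 8, 8]
add   [0, 16]
sub   [-16]
70    [-16, 70]
pop   [-16]
-4    [-16, -4]
exch  [-4, -16]
sub   [12]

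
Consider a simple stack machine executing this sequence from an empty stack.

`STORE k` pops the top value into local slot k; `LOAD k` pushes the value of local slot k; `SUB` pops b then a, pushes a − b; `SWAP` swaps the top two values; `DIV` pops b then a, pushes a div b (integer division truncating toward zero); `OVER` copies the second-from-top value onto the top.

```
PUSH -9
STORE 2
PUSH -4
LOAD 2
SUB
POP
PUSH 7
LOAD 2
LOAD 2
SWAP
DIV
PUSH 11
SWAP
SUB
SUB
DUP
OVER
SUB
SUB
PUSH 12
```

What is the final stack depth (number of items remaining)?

PUSH -9 → [-9]
STORE 2 → []
PUSH -4 → [-4]
LOAD 2  → [-4, -9]
SUB     → [5]
POP     → []
PUSH 7  → [7]
LOAD 2  → [7, -9]
LOAD 2  → [7, -9, -9]
SWAP    → [7, -9, -9]
DIV     → [7, 1]
PUSH 11 → [7, 1, 11]
SWAP    → [7, 11, 1]
SUB     → [7, 10]
SUB     → [-3]
DUP     → [-3, -3]
OVER    → [-3, -3, -3]
SUB     → [-3, 0]
SUB     → [-3]
PUSH 12 → [-3, 12]

2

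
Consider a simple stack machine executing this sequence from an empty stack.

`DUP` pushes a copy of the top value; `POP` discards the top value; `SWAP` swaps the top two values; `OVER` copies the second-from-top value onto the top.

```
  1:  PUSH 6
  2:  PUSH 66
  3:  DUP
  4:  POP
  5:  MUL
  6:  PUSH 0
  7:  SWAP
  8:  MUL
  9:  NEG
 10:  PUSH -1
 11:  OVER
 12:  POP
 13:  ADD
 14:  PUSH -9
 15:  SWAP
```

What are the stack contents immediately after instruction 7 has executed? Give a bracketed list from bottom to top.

PUSH 6  : 6
PUSH 66 : 6 66
DUP     : 6 66 66
POP     : 6 66
MUL     : 396
PUSH 0  : 396 0
SWAP    : 0 396

[0, 396]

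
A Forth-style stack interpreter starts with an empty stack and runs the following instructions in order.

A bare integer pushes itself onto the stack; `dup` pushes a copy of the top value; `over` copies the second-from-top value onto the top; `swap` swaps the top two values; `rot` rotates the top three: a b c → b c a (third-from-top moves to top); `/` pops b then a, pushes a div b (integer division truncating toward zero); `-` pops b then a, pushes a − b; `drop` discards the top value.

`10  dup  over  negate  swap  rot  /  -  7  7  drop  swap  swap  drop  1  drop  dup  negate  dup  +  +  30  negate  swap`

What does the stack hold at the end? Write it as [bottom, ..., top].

10      10
dup     10 10
over    10 10 10
negate  10 10 -10
swap    10 -10 10
rot     -10 10 10
/       -10 1
-       -11
7       -11 7
7       -11 7 7
drop    -11 7
swap    7 -11
swap    -11 7
drop    -11
1       -11 1
drop    -11
dup     -11 -11
negate  -11 11
dup     -11 11 11
+       -11 22
+       11
30      11 30
negate  11 -30
swap    -30 11

[-30, 11]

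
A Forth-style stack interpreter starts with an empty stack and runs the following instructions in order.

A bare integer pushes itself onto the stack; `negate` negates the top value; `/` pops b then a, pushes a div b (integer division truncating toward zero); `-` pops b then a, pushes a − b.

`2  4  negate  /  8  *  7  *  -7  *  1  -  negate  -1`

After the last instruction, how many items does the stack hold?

2      : 2
4      : 2 4
negate : 2 -4
/      : 0
8      : 0 8
*      : 0
7      : 0 7
*      : 0
-7     : 0 -7
*      : 0
1      : 0 1
-      : -1
negate : 1
-1     : 1 -1

2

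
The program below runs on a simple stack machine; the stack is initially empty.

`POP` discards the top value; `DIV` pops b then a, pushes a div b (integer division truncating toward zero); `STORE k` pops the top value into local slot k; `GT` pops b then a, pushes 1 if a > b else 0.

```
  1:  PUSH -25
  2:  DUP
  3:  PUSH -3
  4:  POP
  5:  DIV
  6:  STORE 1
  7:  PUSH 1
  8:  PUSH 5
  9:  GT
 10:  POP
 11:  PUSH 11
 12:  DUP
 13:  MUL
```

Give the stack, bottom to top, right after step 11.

[11]

PUSH -25  -25
DUP       -25 -25
PUSH -3   -25 -25 -3
POP       -25 -25
DIV       1
STORE 1   (empty)
PUSH 1    1
PUSH 5    1 5
GT        0
POP       (empty)
PUSH 11   11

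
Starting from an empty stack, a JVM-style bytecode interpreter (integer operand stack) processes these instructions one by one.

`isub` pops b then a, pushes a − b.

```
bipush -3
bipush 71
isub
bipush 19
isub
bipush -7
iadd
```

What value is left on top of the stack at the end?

bipush -3  -3
bipush 71  -3 71
isub       -74
bipush 19  -74 19
isub       -93
bipush -7  -93 -7
iadd       -100

-100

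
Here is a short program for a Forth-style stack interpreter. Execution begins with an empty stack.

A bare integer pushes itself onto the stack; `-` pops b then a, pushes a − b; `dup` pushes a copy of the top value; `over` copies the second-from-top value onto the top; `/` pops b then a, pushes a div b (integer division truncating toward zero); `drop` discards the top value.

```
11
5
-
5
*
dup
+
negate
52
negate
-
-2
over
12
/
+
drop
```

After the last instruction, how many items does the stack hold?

11     : [11]
5      : [11, 5]
-      : [6]
5      : [6, 5]
*      : [30]
dup    : [30, 30]
+      : [60]
negate : [-60]
52     : [-60, 52]
negate : [-60, -52]
-      : [-8]
-2     : [-8, -2]
over   : [-8, -2, -8]
12     : [-8, -2, -8, 12]
/      : [-8, -2, 0]
+      : [-8, -2]
drop   : [-8]

1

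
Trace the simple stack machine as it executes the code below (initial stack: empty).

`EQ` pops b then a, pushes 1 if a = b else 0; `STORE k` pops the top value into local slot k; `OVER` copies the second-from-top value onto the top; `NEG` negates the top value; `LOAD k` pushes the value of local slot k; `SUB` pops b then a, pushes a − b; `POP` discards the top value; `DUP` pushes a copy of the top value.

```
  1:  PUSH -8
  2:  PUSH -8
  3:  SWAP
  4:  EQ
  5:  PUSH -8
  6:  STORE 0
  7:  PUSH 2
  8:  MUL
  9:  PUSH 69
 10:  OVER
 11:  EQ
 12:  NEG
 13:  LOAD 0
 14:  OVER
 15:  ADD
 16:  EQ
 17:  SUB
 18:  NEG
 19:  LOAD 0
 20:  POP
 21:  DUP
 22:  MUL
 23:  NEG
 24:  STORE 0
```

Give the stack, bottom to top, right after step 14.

[2, 0, -8, 0]

PUSH -8 → -8
PUSH -8 → -8 -8
SWAP    → -8 -8
EQ      → 1
PUSH -8 → 1 -8
STORE 0 → 1
PUSH 2  → 1 2
MUL     → 2
PUSH 69 → 2 69
OVER    → 2 69 2
EQ      → 2 0
NEG     → 2 0
LOAD 0  → 2 0 -8
OVER    → 2 0 -8 0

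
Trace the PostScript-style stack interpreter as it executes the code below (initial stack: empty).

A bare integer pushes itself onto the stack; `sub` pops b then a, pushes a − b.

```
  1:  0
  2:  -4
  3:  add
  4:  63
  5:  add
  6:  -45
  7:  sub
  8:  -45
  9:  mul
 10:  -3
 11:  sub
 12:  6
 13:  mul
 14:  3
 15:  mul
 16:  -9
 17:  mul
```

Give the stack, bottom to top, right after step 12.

[-4677, 6]

0   → [0]
-4  → [0, -4]
add → [-4]
63  → [-4, 63]
add → [59]
-45 → [59, -45]
sub → [104]
-45 → [104, -45]
mul → [-4680]
-3  → [-4680, -3]
sub → [-4677]
6   → [-4677, 6]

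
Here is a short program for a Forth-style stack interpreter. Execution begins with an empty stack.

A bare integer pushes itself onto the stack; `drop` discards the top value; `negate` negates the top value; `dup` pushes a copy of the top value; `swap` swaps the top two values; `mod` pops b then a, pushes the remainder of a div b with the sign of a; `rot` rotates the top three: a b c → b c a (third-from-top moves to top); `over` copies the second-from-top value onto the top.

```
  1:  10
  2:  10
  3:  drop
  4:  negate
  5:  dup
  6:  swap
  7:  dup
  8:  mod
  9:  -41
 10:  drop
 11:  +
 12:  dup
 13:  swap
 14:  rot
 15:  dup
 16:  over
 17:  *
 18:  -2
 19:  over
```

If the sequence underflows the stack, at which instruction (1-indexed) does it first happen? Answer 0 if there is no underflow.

10      [10]
10      [10, 10]
drop    [10]
negate  [-10]
dup     [-10, -10]
swap    [-10, -10]
dup     [-10, -10, -10]
mod     [-10, 0]
-41     [-10, 0, -41]
drop    [-10, 0]
+       [-10]
dup     [-10, -10]
swap    [-10, -10]
rot  — needs 3 operands, stack has 2 → underflow

14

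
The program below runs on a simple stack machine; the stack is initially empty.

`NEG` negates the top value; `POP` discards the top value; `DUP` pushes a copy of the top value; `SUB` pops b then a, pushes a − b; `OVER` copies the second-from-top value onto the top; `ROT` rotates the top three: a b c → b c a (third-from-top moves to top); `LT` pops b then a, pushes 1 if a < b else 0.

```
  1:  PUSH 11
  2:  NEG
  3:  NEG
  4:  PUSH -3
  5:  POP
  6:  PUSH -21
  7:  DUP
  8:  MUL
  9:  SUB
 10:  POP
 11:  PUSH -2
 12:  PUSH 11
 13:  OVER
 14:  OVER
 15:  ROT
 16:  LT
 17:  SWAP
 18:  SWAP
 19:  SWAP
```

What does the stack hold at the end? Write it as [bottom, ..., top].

PUSH 11  → 11
NEG      → -11
NEG      → 11
PUSH -3  → 11 -3
POP      → 11
PUSH -21 → 11 -21
DUP      → 11 -21 -21
MUL      → 11 441
SUB      → -430
POP      → (empty)
PUSH -2  → -2
PUSH 11  → -2 11
OVER     → -2 11 -2
OVER     → -2 11 -2 11
ROT      → -2 -2 11 11
LT       → -2 -2 0
SWAP     → -2 0 -2
SWAP     → -2 -2 0
SWAP     → -2 0 -2

[-2, 0, -2]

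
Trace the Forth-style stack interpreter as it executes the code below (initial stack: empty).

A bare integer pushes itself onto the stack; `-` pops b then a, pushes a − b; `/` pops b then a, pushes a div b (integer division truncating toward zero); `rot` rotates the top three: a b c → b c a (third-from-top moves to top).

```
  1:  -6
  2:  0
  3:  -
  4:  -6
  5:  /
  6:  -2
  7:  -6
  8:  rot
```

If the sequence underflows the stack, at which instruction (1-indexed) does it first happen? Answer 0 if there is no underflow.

-6  : -6
0   : -6 0
-   : -6
-6  : -6 -6
/   : 1
-2  : 1 -2
-6  : 1 -2 -6
rot : -2 -6 1

0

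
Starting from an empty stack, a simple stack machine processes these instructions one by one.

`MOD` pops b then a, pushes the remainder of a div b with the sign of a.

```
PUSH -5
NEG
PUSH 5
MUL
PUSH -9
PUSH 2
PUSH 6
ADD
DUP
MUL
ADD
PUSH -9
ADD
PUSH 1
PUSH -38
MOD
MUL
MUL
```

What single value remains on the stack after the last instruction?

1150

PUSH -5  → -5
NEG      → 5
PUSH 5   → 5 5
MUL      → 25
PUSH -9  → 25 -9
PUSH 2   → 25 -9 2
PUSH 6   → 25 -9 2 6
ADD      → 25 -9 8
DUP      → 25 -9 8 8
MUL      → 25 -9 64
ADD      → 25 55
PUSH -9  → 25 55 -9
ADD      → 25 46
PUSH 1   → 25 46 1
PUSH -38 → 25 46 1 -38
MOD      → 25 46 1
MUL      → 25 46
MUL      → 1150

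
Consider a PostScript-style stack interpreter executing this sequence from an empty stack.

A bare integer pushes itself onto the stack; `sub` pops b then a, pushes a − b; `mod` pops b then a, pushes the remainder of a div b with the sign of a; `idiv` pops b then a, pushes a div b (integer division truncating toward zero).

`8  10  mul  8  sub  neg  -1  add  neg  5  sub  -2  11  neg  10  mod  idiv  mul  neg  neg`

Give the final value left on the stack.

8     8
10    8 10
mul   80
8     80 8
sub   72
neg   -72
-1    -72 -1
add   -73
neg   73
5     73 5
sub   68
-2    68 -2
11    68 -2 11
neg   68 -2 -11
10    68 -2 -11 10
mod   68 -2 -1
idiv  68 2
mul   136
neg   -136
neg   136

136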